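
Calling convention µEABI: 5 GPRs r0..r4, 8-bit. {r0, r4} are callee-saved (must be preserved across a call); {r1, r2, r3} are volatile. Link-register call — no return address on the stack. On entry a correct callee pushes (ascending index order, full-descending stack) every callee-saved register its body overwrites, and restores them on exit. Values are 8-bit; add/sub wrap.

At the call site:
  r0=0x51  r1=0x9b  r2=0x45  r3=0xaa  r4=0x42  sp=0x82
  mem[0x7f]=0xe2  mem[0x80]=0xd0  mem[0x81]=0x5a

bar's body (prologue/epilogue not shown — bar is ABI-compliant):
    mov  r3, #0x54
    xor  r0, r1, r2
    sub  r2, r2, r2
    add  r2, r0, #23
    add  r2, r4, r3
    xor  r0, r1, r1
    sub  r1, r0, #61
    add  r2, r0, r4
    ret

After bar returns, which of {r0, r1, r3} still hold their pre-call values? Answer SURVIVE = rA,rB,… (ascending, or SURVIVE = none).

SURVIVE = r0

prologue: push r0 -> mem[0x81]=0x51, sp=0x81
body[0] mov  r3, #0x54 -> r3=0x54
body[1] xor  r0, r1, r2 -> r0=0xde
body[2] sub  r2, r2, r2 -> r2=0x00
body[3] add  r2, r0, #23 -> r2=0xf5
body[4] add  r2, r4, r3 -> r2=0x96
body[5] xor  r0, r1, r1 -> r0=0x00
body[6] sub  r1, r0, #61 -> r1=0xc3
body[7] add  r2, r0, r4 -> r2=0x42
epilogue: pop r0=0x51, sp=0x82
r0: callee-saved, written=True
r1: caller-saved, written=True
r3: caller-saved, written=True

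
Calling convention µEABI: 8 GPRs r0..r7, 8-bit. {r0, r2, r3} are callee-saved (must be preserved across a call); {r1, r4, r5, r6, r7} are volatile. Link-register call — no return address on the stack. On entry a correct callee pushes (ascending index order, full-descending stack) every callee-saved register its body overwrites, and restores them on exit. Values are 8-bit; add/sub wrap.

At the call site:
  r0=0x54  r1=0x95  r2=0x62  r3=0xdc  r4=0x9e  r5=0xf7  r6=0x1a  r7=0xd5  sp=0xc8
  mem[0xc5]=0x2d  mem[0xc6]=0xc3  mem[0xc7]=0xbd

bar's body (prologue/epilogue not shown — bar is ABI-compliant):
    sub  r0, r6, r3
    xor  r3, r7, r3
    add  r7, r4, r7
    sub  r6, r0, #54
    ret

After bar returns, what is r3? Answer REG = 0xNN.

REG = 0xdc

prologue: push r0 → mem[0xc7]=0x54, sp=0xc7
prologue: push r3 → mem[0xc6]=0xdc, sp=0xc6
body[0] sub  r0, r6, r3 → r0=0x3e
body[1] xor  r3, r7, r3 → r3=0x09
body[2] add  r7, r4, r7 → r7=0x73
body[3] sub  r6, r0, #54 → r6=0x08
epilogue: pop r3=0xdc, sp=0xc7
epilogue: pop r0=0x54, sp=0xc8
r3 is callee-saved → restored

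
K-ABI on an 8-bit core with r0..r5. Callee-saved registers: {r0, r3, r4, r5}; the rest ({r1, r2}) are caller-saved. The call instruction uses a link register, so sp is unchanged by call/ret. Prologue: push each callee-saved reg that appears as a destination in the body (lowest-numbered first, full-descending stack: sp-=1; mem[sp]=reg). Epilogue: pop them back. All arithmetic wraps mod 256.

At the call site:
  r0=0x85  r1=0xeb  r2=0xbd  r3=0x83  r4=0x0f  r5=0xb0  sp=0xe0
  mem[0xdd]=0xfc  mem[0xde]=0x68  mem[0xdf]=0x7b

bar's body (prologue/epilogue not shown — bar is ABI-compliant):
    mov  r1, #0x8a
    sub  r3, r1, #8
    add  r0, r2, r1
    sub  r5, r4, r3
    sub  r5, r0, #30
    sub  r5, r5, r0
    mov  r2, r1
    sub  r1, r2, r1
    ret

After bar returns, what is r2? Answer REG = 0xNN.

prologue: push r0 → mem[0xdf]=0x85, sp=0xdf
prologue: push r3 → mem[0xde]=0x83, sp=0xde
prologue: push r5 → mem[0xdd]=0xb0, sp=0xdd
body[0] mov  r1, #0x8a → r1=0x8a
body[1] sub  r3, r1, #8 → r3=0x82
body[2] add  r0, r2, r1 → r0=0x47
body[3] sub  r5, r4, r3 → r5=0x8d
body[4] sub  r5, r0, #30 → r5=0x29
body[5] sub  r5, r5, r0 → r5=0xe2
body[6] mov  r2, r1 → r2=0x8a
body[7] sub  r1, r2, r1 → r1=0x00
epilogue: pop r5=0xb0, sp=0xde
epilogue: pop r3=0x83, sp=0xdf
epilogue: pop r0=0x85, sp=0xe0
r2 is caller-saved → body value

REG = 0x8a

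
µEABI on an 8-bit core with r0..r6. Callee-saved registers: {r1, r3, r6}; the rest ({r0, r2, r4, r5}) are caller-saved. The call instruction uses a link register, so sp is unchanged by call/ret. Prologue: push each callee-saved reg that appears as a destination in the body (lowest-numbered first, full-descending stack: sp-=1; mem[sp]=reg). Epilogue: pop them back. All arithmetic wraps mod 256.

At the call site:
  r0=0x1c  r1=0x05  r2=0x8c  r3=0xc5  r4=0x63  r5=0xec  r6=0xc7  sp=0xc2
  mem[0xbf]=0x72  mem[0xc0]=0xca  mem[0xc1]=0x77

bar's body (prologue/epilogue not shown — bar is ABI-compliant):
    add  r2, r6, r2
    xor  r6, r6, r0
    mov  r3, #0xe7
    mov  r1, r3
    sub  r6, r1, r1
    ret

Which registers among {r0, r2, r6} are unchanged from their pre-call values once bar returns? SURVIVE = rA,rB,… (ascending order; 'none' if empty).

prologue: push r1 -> mem[0xc1]=0x05, sp=0xc1
prologue: push r3 -> mem[0xc0]=0xc5, sp=0xc0
prologue: push r6 -> mem[0xbf]=0xc7, sp=0xbf
body[0] add  r2, r6, r2 -> r2=0x53
body[1] xor  r6, r6, r0 -> r6=0xdb
body[2] mov  r3, #0xe7 -> r3=0xe7
body[3] mov  r1, r3 -> r1=0xe7
body[4] sub  r6, r1, r1 -> r6=0x00
epilogue: pop r6=0xc7, sp=0xc0
epilogue: pop r3=0xc5, sp=0xc1
epilogue: pop r1=0x05, sp=0xc2
r0: caller-saved, written=False
r2: caller-saved, written=True
r6: callee-saved, written=True

SURVIVE = r0,r6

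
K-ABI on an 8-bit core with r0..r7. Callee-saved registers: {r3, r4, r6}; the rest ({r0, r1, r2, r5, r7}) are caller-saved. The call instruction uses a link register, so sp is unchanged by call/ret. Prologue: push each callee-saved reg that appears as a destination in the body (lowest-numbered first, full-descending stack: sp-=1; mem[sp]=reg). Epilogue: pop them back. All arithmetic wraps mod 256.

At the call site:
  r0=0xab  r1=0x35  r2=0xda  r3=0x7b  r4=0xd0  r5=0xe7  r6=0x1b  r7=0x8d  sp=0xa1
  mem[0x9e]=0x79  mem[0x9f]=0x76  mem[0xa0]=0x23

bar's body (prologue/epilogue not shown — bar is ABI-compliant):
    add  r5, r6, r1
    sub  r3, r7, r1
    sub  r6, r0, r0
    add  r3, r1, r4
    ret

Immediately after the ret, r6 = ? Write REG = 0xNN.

REG = 0x1b

prologue: push r3 → mem[0xa0]=0x7b, sp=0xa0
prologue: push r6 → mem[0x9f]=0x1b, sp=0x9f
body[0] add  r5, r6, r1 → r5=0x50
body[1] sub  r3, r7, r1 → r3=0x58
body[2] sub  r6, r0, r0 → r6=0x00
body[3] add  r3, r1, r4 → r3=0x05
epilogue: pop r6=0x1b, sp=0xa0
epilogue: pop r3=0x7b, sp=0xa1
r6 is callee-saved → restored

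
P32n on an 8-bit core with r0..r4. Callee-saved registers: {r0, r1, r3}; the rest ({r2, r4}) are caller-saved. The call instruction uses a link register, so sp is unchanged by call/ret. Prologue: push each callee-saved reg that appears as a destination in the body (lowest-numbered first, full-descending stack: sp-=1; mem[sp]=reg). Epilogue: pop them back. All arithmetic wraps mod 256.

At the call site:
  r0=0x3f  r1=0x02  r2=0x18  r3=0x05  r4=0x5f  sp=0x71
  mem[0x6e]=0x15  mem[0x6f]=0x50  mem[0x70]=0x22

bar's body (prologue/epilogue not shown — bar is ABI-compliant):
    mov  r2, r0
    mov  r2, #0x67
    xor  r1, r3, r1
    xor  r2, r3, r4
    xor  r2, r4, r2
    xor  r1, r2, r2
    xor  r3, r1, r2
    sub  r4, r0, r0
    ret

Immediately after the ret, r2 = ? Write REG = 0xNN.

prologue: push r1 → mem[0x70]=0x02, sp=0x70
prologue: push r3 → mem[0x6f]=0x05, sp=0x6f
body[0] mov  r2, r0 → r2=0x3f
body[1] mov  r2, #0x67 → r2=0x67
body[2] xor  r1, r3, r1 → r1=0x07
body[3] xor  r2, r3, r4 → r2=0x5a
body[4] xor  r2, r4, r2 → r2=0x05
body[5] xor  r1, r2, r2 → r1=0x00
body[6] xor  r3, r1, r2 → r3=0x05
body[7] sub  r4, r0, r0 → r4=0x00
epilogue: pop r3=0x05, sp=0x70
epilogue: pop r1=0x02, sp=0x71
r2 is caller-saved → body value

REG = 0x05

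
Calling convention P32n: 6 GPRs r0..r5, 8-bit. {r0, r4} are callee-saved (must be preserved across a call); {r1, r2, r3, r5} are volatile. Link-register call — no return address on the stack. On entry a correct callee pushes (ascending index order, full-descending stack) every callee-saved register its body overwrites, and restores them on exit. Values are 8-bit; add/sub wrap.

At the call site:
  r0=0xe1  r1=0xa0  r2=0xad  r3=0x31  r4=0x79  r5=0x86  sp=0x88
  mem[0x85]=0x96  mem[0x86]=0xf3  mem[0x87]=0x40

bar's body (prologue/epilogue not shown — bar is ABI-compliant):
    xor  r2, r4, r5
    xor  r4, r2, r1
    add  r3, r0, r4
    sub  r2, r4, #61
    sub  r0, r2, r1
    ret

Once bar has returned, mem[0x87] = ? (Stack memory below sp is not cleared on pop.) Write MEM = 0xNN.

prologue: push r0 → mem[0x87]=0xe1, sp=0x87
prologue: push r4 → mem[0x86]=0x79, sp=0x86
body[0] xor  r2, r4, r5 → r2=0xff
body[1] xor  r4, r2, r1 → r4=0x5f
body[2] add  r3, r0, r4 → r3=0x40
body[3] sub  r2, r4, #61 → r2=0x22
body[4] sub  r0, r2, r1 → r0=0x82
epilogue: pop r4=0x79, sp=0x87
epilogue: pop r0=0xe1, sp=0x88
prologue pushed ['r0', 'r4'] at ['0x87', '0x86']

MEM = 0xe1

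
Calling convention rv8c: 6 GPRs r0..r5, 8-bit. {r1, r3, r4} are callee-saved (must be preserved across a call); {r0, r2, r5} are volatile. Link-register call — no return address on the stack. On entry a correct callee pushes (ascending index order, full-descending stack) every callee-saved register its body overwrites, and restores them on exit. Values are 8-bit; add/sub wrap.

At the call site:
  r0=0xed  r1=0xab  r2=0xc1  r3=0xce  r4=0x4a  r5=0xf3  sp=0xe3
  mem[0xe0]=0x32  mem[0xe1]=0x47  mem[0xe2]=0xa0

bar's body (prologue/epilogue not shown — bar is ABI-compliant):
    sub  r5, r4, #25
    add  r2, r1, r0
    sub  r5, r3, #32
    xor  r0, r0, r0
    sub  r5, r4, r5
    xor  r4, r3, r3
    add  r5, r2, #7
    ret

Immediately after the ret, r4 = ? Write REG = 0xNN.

REG = 0x4a

prologue: push r4 -> mem[0xe2]=0x4a, sp=0xe2
body[0] sub  r5, r4, #25 -> r5=0x31
body[1] add  r2, r1, r0 -> r2=0x98
body[2] sub  r5, r3, #32 -> r5=0xae
body[3] xor  r0, r0, r0 -> r0=0x00
body[4] sub  r5, r4, r5 -> r5=0x9c
body[5] xor  r4, r3, r3 -> r4=0x00
body[6] add  r5, r2, #7 -> r5=0x9f
epilogue: pop r4=0x4a, sp=0xe3
r4 is callee-saved -> restored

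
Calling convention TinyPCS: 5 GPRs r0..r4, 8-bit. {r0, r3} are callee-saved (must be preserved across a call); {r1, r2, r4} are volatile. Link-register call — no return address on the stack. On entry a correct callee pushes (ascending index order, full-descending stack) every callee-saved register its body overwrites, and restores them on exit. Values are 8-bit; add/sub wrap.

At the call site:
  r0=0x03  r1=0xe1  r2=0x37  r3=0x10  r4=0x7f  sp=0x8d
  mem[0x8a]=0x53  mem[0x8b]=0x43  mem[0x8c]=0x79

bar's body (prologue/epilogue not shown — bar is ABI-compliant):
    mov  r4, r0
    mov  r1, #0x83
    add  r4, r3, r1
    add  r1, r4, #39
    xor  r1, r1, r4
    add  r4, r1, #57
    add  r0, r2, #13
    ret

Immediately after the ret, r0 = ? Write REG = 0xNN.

REG = 0x03

prologue: push r0 -> mem[0x8c]=0x03, sp=0x8c
body[0] mov  r4, r0 -> r4=0x03
body[1] mov  r1, #0x83 -> r1=0x83
body[2] add  r4, r3, r1 -> r4=0x93
body[3] add  r1, r4, #39 -> r1=0xba
body[4] xor  r1, r1, r4 -> r1=0x29
body[5] add  r4, r1, #57 -> r4=0x62
body[6] add  r0, r2, #13 -> r0=0x44
epilogue: pop r0=0x03, sp=0x8d
r0 is callee-saved -> restored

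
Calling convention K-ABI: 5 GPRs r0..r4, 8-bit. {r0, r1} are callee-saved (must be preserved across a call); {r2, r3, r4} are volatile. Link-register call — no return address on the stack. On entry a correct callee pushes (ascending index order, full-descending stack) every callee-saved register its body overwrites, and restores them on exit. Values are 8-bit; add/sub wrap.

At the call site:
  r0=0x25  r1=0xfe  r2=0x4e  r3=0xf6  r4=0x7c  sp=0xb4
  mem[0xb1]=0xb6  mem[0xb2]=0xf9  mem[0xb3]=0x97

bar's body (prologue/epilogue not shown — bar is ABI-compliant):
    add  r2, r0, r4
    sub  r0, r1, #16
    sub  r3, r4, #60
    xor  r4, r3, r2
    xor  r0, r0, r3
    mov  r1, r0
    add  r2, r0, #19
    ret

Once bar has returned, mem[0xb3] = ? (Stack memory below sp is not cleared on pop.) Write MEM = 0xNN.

MEM = 0x25

prologue: push r0 -> mem[0xb3]=0x25, sp=0xb3
prologue: push r1 -> mem[0xb2]=0xfe, sp=0xb2
body[0] add  r2, r0, r4 -> r2=0xa1
body[1] sub  r0, r1, #16 -> r0=0xee
body[2] sub  r3, r4, #60 -> r3=0x40
body[3] xor  r4, r3, r2 -> r4=0xe1
body[4] xor  r0, r0, r3 -> r0=0xae
body[5] mov  r1, r0 -> r1=0xae
body[6] add  r2, r0, #19 -> r2=0xc1
epilogue: pop r1=0xfe, sp=0xb3
epilogue: pop r0=0x25, sp=0xb4
prologue pushed ['r0', 'r1'] at ['0xb3', '0xb2']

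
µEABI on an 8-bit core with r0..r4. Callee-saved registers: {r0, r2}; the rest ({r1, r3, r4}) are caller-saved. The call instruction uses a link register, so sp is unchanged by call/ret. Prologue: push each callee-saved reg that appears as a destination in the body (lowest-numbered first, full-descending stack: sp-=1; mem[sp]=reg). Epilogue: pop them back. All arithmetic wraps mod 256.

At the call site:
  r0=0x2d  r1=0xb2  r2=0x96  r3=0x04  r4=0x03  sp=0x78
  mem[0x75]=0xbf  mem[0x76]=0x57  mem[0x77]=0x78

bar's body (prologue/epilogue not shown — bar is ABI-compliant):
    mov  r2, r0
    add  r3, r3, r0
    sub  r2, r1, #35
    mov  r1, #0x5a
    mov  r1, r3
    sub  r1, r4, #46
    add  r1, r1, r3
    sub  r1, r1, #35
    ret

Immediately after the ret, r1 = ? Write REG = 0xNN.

REG = 0xe3

prologue: push r2 -> mem[0x77]=0x96, sp=0x77
body[0] mov  r2, r0 -> r2=0x2d
body[1] add  r3, r3, r0 -> r3=0x31
body[2] sub  r2, r1, #35 -> r2=0x8f
body[3] mov  r1, #0x5a -> r1=0x5a
body[4] mov  r1, r3 -> r1=0x31
body[5] sub  r1, r4, #46 -> r1=0xd5
body[6] add  r1, r1, r3 -> r1=0x06
body[7] sub  r1, r1, #35 -> r1=0xe3
epilogue: pop r2=0x96, sp=0x78
r1 is caller-saved -> body value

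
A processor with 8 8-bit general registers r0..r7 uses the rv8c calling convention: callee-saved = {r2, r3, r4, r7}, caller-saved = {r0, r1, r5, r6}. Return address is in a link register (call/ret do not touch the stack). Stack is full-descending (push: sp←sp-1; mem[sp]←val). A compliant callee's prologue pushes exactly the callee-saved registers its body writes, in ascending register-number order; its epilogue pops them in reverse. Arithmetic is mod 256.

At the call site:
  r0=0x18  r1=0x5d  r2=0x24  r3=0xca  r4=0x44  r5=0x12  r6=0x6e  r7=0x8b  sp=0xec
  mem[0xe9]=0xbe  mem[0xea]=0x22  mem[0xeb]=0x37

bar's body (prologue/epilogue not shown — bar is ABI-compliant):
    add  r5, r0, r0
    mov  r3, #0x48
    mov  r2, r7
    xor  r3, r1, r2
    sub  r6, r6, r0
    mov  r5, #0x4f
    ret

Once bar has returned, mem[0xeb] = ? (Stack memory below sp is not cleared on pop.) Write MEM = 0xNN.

MEM = 0x24

prologue: push r2 → mem[0xeb]=0x24, sp=0xeb
prologue: push r3 → mem[0xea]=0xca, sp=0xea
body[0] add  r5, r0, r0 → r5=0x30
body[1] mov  r3, #0x48 → r3=0x48
body[2] mov  r2, r7 → r2=0x8b
body[3] xor  r3, r1, r2 → r3=0xd6
body[4] sub  r6, r6, r0 → r6=0x56
body[5] mov  r5, #0x4f → r5=0x4f
epilogue: pop r3=0xca, sp=0xeb
epilogue: pop r2=0x24, sp=0xec
prologue pushed ['r2', 'r3'] at ['0xeb', '0xea']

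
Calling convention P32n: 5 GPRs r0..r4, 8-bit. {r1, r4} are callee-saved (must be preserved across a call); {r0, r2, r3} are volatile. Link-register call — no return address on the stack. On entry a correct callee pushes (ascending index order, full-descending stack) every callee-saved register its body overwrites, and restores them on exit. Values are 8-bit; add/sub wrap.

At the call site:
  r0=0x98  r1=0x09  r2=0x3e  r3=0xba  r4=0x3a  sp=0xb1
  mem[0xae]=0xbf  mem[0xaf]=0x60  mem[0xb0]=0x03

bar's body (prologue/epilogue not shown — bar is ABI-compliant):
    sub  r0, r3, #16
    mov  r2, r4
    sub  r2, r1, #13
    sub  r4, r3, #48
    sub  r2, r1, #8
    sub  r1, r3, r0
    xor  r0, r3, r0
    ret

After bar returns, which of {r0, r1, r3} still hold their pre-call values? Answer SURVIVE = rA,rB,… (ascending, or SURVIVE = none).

prologue: push r1 → mem[0xb0]=0x09, sp=0xb0
prologue: push r4 → mem[0xaf]=0x3a, sp=0xaf
body[0] sub  r0, r3, #16 → r0=0xaa
body[1] mov  r2, r4 → r2=0x3a
body[2] sub  r2, r1, #13 → r2=0xfc
body[3] sub  r4, r3, #48 → r4=0x8a
body[4] sub  r2, r1, #8 → r2=0x01
body[5] sub  r1, r3, r0 → r1=0x10
body[6] xor  r0, r3, r0 → r0=0x10
epilogue: pop r4=0x3a, sp=0xb0
epilogue: pop r1=0x09, sp=0xb1
r0: caller-saved, written=True
r1: callee-saved, written=True
r3: caller-saved, written=False

SURVIVE = r1,r3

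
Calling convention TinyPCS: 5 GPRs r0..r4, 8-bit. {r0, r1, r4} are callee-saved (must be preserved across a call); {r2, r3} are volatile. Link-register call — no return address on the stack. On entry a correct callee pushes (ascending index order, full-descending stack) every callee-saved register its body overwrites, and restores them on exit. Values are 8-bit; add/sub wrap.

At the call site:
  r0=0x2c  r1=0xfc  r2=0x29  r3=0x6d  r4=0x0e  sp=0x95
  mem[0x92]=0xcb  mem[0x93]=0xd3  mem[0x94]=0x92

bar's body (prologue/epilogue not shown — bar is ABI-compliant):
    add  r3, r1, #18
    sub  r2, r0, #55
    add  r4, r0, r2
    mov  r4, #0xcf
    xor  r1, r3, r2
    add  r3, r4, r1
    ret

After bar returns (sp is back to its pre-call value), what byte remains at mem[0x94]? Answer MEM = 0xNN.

prologue: push r1 -> mem[0x94]=0xfc, sp=0x94
prologue: push r4 -> mem[0x93]=0x0e, sp=0x93
body[0] add  r3, r1, #18 -> r3=0x0e
body[1] sub  r2, r0, #55 -> r2=0xf5
body[2] add  r4, r0, r2 -> r4=0x21
body[3] mov  r4, #0xcf -> r4=0xcf
body[4] xor  r1, r3, r2 -> r1=0xfb
body[5] add  r3, r4, r1 -> r3=0xca
epilogue: pop r4=0x0e, sp=0x94
epilogue: pop r1=0xfc, sp=0x95
prologue pushed ['r1', 'r4'] at ['0x94', '0x93']

MEM = 0xfc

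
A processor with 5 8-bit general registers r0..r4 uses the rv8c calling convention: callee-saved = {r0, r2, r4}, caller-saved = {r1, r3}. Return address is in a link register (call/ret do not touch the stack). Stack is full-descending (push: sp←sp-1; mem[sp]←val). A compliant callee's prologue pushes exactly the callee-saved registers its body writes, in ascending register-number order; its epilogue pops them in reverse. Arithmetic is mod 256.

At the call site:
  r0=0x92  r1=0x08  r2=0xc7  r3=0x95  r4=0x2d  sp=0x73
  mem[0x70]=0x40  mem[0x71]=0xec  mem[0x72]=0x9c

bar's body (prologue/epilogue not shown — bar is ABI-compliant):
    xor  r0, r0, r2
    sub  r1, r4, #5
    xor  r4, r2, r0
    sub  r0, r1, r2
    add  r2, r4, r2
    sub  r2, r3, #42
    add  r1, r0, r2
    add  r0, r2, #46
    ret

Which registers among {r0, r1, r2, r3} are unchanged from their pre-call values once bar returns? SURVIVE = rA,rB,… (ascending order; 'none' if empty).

prologue: push r0 -> mem[0x72]=0x92, sp=0x72
prologue: push r2 -> mem[0x71]=0xc7, sp=0x71
prologue: push r4 -> mem[0x70]=0x2d, sp=0x70
body[0] xor  r0, r0, r2 -> r0=0x55
body[1] sub  r1, r4, #5 -> r1=0x28
body[2] xor  r4, r2, r0 -> r4=0x92
body[3] sub  r0, r1, r2 -> r0=0x61
body[4] add  r2, r4, r2 -> r2=0x59
body[5] sub  r2, r3, #42 -> r2=0x6b
body[6] add  r1, r0, r2 -> r1=0xcc
body[7] add  r0, r2, #46 -> r0=0x99
epilogue: pop r4=0x2d, sp=0x71
epilogue: pop r2=0xc7, sp=0x72
epilogue: pop r0=0x92, sp=0x73
r0: callee-saved, written=True
r1: caller-saved, written=True
r2: callee-saved, written=True
r3: caller-saved, written=False

SURVIVE = r0,r2,r3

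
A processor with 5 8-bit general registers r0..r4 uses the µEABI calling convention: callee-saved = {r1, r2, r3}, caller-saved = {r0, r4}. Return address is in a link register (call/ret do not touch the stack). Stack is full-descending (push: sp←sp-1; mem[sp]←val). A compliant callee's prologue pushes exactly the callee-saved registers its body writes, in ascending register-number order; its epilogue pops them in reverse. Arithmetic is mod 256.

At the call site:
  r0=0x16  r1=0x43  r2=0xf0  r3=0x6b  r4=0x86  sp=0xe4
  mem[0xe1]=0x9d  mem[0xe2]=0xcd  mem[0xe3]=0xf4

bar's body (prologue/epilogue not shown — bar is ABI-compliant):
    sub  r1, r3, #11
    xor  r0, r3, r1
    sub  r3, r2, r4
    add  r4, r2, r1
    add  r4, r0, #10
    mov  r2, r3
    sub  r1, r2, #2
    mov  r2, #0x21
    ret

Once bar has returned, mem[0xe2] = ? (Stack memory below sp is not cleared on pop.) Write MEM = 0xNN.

prologue: push r1 → mem[0xe3]=0x43, sp=0xe3
prologue: push r2 → mem[0xe2]=0xf0, sp=0xe2
prologue: push r3 → mem[0xe1]=0x6b, sp=0xe1
body[0] sub  r1, r3, #11 → r1=0x60
body[1] xor  r0, r3, r1 → r0=0x0b
body[2] sub  r3, r2, r4 → r3=0x6a
body[3] add  r4, r2, r1 → r4=0x50
body[4] add  r4, r0, #10 → r4=0x15
body[5] mov  r2, r3 → r2=0x6a
body[6] sub  r1, r2, #2 → r1=0x68
body[7] mov  r2, #0x21 → r2=0x21
epilogue: pop r3=0x6b, sp=0xe2
epilogue: pop r2=0xf0, sp=0xe3
epilogue: pop r1=0x43, sp=0xe4
prologue pushed ['r1', 'r2', 'r3'] at ['0xe3', '0xe2', '0xe1']

MEM = 0xf0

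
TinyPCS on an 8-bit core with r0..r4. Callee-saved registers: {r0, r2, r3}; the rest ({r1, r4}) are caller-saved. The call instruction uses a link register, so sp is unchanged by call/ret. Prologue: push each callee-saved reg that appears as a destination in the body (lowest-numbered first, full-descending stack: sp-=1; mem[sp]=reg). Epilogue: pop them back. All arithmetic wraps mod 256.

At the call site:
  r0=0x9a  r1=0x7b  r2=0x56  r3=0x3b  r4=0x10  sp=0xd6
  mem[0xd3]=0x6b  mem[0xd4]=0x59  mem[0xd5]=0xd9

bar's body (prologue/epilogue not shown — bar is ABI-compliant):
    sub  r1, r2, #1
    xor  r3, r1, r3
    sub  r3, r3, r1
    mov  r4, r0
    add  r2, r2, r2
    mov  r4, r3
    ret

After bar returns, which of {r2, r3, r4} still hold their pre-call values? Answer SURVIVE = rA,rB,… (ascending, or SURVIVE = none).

SURVIVE = r2,r3

prologue: push r2 → mem[0xd5]=0x56, sp=0xd5
prologue: push r3 → mem[0xd4]=0x3b, sp=0xd4
body[0] sub  r1, r2, #1 → r1=0x55
body[1] xor  r3, r1, r3 → r3=0x6e
body[2] sub  r3, r3, r1 → r3=0x19
body[3] mov  r4, r0 → r4=0x9a
body[4] add  r2, r2, r2 → r2=0xac
body[5] mov  r4, r3 → r4=0x19
epilogue: pop r3=0x3b, sp=0xd5
epilogue: pop r2=0x56, sp=0xd6
r2: callee-saved, written=True
r3: callee-saved, written=True
r4: caller-saved, written=True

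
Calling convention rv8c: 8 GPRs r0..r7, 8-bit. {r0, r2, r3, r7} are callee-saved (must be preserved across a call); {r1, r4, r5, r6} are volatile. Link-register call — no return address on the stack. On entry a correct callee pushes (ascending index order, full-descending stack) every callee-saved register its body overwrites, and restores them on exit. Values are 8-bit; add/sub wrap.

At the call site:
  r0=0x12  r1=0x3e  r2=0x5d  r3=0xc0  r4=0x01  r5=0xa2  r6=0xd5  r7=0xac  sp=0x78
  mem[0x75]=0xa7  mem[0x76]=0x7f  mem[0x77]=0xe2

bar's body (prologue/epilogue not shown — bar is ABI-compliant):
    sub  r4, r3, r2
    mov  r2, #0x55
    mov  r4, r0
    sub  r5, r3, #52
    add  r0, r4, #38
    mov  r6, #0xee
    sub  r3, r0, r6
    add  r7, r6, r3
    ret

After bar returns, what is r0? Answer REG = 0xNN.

REG = 0x12

prologue: push r0 → mem[0x77]=0x12, sp=0x77
prologue: push r2 → mem[0x76]=0x5d, sp=0x76
prologue: push r3 → mem[0x75]=0xc0, sp=0x75
prologue: push r7 → mem[0x74]=0xac, sp=0x74
body[0] sub  r4, r3, r2 → r4=0x63
body[1] mov  r2, #0x55 → r2=0x55
body[2] mov  r4, r0 → r4=0x12
body[3] sub  r5, r3, #52 → r5=0x8c
body[4] add  r0, r4, #38 → r0=0x38
body[5] mov  r6, #0xee → r6=0xee
body[6] sub  r3, r0, r6 → r3=0x4a
body[7] add  r7, r6, r3 → r7=0x38
epilogue: pop r7=0xac, sp=0x75
epilogue: pop r3=0xc0, sp=0x76
epilogue: pop r2=0x5d, sp=0x77
epilogue: pop r0=0x12, sp=0x78
r0 is callee-saved → restored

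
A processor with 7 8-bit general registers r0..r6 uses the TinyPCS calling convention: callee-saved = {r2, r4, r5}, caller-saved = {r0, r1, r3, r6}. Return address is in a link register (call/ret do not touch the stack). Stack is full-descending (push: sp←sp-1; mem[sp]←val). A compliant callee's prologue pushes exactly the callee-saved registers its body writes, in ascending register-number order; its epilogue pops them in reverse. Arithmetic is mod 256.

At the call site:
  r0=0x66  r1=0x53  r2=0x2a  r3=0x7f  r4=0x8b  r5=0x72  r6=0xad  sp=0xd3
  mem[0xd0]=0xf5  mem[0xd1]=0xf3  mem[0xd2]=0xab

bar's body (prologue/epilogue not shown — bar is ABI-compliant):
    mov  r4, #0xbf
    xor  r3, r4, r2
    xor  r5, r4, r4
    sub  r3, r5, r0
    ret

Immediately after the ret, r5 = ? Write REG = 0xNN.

REG = 0x72

prologue: push r4 -> mem[0xd2]=0x8b, sp=0xd2
prologue: push r5 -> mem[0xd1]=0x72, sp=0xd1
body[0] mov  r4, #0xbf -> r4=0xbf
body[1] xor  r3, r4, r2 -> r3=0x95
body[2] xor  r5, r4, r4 -> r5=0x00
body[3] sub  r3, r5, r0 -> r3=0x9a
epilogue: pop r5=0x72, sp=0xd2
epilogue: pop r4=0x8b, sp=0xd3
r5 is callee-saved -> restored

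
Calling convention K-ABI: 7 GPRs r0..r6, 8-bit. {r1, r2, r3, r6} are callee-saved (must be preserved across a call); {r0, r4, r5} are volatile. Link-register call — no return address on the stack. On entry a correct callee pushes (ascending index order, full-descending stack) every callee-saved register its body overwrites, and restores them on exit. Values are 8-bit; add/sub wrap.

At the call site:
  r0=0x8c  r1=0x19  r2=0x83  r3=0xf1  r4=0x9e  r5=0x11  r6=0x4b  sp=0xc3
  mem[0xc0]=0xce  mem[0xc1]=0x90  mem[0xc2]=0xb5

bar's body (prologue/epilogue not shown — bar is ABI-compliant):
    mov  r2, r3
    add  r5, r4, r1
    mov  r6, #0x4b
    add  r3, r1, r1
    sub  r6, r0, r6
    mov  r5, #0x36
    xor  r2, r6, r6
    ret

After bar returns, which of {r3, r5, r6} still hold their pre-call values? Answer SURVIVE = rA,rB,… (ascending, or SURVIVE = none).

prologue: push r2 → mem[0xc2]=0x83, sp=0xc2
prologue: push r3 → mem[0xc1]=0xf1, sp=0xc1
prologue: push r6 → mem[0xc0]=0x4b, sp=0xc0
body[0] mov  r2, r3 → r2=0xf1
body[1] add  r5, r4, r1 → r5=0xb7
body[2] mov  r6, #0x4b → r6=0x4b
body[3] add  r3, r1, r1 → r3=0x32
body[4] sub  r6, r0, r6 → r6=0x41
body[5] mov  r5, #0x36 → r5=0x36
body[6] xor  r2, r6, r6 → r2=0x00
epilogue: pop r6=0x4b, sp=0xc1
epilogue: pop r3=0xf1, sp=0xc2
epilogue: pop r2=0x83, sp=0xc3
r3: callee-saved, written=True
r5: caller-saved, written=True
r6: callee-saved, written=True

SURVIVE = r3,r6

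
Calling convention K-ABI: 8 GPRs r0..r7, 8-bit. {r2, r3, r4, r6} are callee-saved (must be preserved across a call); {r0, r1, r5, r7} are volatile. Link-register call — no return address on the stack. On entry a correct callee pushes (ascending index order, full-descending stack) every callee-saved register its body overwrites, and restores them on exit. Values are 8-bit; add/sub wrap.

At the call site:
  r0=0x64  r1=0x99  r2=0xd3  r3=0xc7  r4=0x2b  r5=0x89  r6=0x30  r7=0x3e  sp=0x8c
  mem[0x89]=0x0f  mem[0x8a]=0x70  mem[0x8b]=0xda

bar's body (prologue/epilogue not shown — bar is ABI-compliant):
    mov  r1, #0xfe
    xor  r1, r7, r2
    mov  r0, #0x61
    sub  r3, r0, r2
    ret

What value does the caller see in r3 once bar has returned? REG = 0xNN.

prologue: push r3 -> mem[0x8b]=0xc7, sp=0x8b
body[0] mov  r1, #0xfe -> r1=0xfe
body[1] xor  r1, r7, r2 -> r1=0xed
body[2] mov  r0, #0x61 -> r0=0x61
body[3] sub  r3, r0, r2 -> r3=0x8e
epilogue: pop r3=0xc7, sp=0x8c
r3 is callee-saved -> restored

REG = 0xc7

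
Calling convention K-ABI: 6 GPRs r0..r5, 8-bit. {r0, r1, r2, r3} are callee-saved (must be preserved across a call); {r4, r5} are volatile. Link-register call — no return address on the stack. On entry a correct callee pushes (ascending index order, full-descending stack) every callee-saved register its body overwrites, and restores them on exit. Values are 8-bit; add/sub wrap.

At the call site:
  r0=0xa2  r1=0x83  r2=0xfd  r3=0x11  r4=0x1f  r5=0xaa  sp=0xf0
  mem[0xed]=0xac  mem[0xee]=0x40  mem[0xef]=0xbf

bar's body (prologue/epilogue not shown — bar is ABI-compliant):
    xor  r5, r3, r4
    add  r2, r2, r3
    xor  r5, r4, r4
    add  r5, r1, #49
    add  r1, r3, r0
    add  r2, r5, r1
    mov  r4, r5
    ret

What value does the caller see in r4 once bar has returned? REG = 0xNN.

REG = 0xb4

prologue: push r1 -> mem[0xef]=0x83, sp=0xef
prologue: push r2 -> mem[0xee]=0xfd, sp=0xee
body[0] xor  r5, r3, r4 -> r5=0x0e
body[1] add  r2, r2, r3 -> r2=0x0e
body[2] xor  r5, r4, r4 -> r5=0x00
body[3] add  r5, r1, #49 -> r5=0xb4
body[4] add  r1, r3, r0 -> r1=0xb3
body[5] add  r2, r5, r1 -> r2=0x67
body[6] mov  r4, r5 -> r4=0xb4
epilogue: pop r2=0xfd, sp=0xef
epilogue: pop r1=0x83, sp=0xf0
r4 is caller-saved -> body value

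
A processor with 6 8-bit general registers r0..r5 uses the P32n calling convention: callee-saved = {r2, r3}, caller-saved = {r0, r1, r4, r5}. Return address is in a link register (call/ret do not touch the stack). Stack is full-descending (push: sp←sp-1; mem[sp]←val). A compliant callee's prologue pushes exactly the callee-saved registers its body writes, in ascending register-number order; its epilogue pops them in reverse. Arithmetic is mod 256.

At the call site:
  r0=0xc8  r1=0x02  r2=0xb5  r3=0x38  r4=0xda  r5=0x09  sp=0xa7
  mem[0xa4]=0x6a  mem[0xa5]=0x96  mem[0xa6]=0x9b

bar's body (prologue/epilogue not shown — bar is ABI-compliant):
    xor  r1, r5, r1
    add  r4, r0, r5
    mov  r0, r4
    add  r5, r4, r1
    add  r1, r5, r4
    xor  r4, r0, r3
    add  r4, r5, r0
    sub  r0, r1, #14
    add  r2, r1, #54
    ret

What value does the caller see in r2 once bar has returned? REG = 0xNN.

REG = 0xb5

prologue: push r2 -> mem[0xa6]=0xb5, sp=0xa6
body[0] xor  r1, r5, r1 -> r1=0x0b
body[1] add  r4, r0, r5 -> r4=0xd1
body[2] mov  r0, r4 -> r0=0xd1
body[3] add  r5, r4, r1 -> r5=0xdc
body[4] add  r1, r5, r4 -> r1=0xad
body[5] xor  r4, r0, r3 -> r4=0xe9
body[6] add  r4, r5, r0 -> r4=0xad
body[7] sub  r0, r1, #14 -> r0=0x9f
body[8] add  r2, r1, #54 -> r2=0xe3
epilogue: pop r2=0xb5, sp=0xa7
r2 is callee-saved -> restored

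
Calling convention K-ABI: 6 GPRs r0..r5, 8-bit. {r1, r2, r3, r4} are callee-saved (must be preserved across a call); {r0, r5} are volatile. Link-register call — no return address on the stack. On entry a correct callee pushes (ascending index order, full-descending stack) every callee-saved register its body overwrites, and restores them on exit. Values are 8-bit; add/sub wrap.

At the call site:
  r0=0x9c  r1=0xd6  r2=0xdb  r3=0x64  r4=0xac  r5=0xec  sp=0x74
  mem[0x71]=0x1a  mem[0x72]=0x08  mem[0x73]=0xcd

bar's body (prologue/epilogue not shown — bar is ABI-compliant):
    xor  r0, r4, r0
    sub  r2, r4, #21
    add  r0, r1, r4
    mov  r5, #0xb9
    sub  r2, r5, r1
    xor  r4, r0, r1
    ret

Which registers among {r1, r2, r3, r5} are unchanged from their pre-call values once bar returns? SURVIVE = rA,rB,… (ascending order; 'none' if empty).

prologue: push r2 -> mem[0x73]=0xdb, sp=0x73
prologue: push r4 -> mem[0x72]=0xac, sp=0x72
body[0] xor  r0, r4, r0 -> r0=0x30
body[1] sub  r2, r4, #21 -> r2=0x97
body[2] add  r0, r1, r4 -> r0=0x82
body[3] mov  r5, #0xb9 -> r5=0xb9
body[4] sub  r2, r5, r1 -> r2=0xe3
body[5] xor  r4, r0, r1 -> r4=0x54
epilogue: pop r4=0xac, sp=0x73
epilogue: pop r2=0xdb, sp=0x74
r1: callee-saved, written=False
r2: callee-saved, written=True
r3: callee-saved, written=False
r5: caller-saved, written=True

SURVIVE = r1,r2,r3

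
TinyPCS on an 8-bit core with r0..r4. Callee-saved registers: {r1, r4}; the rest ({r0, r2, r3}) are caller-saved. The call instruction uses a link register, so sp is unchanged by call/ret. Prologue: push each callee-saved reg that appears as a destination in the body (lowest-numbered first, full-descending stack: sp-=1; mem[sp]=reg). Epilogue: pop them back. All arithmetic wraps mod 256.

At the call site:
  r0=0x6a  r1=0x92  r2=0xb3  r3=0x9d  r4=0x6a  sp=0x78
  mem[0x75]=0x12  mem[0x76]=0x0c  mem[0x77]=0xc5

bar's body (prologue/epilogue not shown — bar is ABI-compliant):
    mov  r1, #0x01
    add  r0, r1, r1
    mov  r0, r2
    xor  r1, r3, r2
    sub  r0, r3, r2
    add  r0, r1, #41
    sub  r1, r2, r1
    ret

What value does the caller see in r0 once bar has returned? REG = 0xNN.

prologue: push r1 -> mem[0x77]=0x92, sp=0x77
body[0] mov  r1, #0x01 -> r1=0x01
body[1] add  r0, r1, r1 -> r0=0x02
body[2] mov  r0, r2 -> r0=0xb3
body[3] xor  r1, r3, r2 -> r1=0x2e
body[4] sub  r0, r3, r2 -> r0=0xea
body[5] add  r0, r1, #41 -> r0=0x57
body[6] sub  r1, r2, r1 -> r1=0x85
epilogue: pop r1=0x92, sp=0x78
r0 is caller-saved -> body value

REG = 0x57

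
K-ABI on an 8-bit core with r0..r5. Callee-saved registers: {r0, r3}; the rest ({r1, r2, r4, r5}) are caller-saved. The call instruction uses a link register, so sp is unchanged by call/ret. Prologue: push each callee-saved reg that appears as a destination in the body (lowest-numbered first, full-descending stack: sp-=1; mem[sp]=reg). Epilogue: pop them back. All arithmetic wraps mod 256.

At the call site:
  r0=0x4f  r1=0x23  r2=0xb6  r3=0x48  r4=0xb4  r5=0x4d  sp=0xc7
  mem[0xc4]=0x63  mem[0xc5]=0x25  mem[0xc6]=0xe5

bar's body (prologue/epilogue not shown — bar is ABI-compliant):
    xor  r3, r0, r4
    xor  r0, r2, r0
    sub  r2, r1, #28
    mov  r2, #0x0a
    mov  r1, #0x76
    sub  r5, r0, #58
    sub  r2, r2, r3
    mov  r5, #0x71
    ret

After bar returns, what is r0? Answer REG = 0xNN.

REG = 0x4f

prologue: push r0 → mem[0xc6]=0x4f, sp=0xc6
prologue: push r3 → mem[0xc5]=0x48, sp=0xc5
body[0] xor  r3, r0, r4 → r3=0xfb
body[1] xor  r0, r2, r0 → r0=0xf9
body[2] sub  r2, r1, #28 → r2=0x07
body[3] mov  r2, #0x0a → r2=0x0a
body[4] mov  r1, #0x76 → r1=0x76
body[5] sub  r5, r0, #58 → r5=0xbf
body[6] sub  r2, r2, r3 → r2=0x0f
body[7] mov  r5, #0x71 → r5=0x71
epilogue: pop r3=0x48, sp=0xc6
epilogue: pop r0=0x4f, sp=0xc7
r0 is callee-saved → restored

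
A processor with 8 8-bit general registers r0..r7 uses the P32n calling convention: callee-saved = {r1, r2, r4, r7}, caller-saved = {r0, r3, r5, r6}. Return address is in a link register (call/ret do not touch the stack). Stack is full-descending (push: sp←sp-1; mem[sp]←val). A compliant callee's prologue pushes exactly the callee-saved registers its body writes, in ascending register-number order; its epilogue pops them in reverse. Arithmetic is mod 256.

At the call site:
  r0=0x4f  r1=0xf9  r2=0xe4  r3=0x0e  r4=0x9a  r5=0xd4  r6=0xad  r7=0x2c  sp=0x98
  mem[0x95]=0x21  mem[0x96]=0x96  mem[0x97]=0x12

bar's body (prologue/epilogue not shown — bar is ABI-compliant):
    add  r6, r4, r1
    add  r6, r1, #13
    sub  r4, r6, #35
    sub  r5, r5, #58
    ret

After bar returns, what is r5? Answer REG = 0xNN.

prologue: push r4 → mem[0x97]=0x9a, sp=0x97
body[0] add  r6, r4, r1 → r6=0x93
body[1] add  r6, r1, #13 → r6=0x06
body[2] sub  r4, r6, #35 → r4=0xe3
body[3] sub  r5, r5, #58 → r5=0x9a
epilogue: pop r4=0x9a, sp=0x98
r5 is caller-saved → body value

REG = 0x9a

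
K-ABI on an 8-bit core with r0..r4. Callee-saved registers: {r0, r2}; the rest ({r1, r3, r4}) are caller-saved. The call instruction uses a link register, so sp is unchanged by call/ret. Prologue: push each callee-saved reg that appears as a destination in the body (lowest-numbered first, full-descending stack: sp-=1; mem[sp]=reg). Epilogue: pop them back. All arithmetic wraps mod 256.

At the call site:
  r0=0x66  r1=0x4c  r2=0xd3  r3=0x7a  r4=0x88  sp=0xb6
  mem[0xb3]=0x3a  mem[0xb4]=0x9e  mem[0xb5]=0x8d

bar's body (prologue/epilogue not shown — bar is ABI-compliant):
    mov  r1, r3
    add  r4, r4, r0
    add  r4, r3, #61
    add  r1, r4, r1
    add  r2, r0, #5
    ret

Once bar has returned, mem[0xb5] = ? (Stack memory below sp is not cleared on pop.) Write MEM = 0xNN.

MEM = 0xd3

prologue: push r2 → mem[0xb5]=0xd3, sp=0xb5
body[0] mov  r1, r3 → r1=0x7a
body[1] add  r4, r4, r0 → r4=0xee
body[2] add  r4, r3, #61 → r4=0xb7
body[3] add  r1, r4, r1 → r1=0x31
body[4] add  r2, r0, #5 → r2=0x6b
epilogue: pop r2=0xd3, sp=0xb6
prologue pushed ['r2'] at ['0xb5']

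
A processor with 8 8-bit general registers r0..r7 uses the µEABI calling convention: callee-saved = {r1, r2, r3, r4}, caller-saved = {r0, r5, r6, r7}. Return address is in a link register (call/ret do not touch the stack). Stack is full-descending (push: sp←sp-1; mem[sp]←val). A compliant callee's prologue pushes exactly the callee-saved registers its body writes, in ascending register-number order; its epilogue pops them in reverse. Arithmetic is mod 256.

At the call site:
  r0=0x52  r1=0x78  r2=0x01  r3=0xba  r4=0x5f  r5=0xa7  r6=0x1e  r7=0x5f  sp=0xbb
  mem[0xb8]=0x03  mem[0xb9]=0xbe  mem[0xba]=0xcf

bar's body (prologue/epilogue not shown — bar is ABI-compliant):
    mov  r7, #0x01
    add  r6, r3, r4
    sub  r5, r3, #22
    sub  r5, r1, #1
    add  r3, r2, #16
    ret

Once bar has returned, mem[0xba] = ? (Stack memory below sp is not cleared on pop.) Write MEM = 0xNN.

prologue: push r3 → mem[0xba]=0xba, sp=0xba
body[0] mov  r7, #0x01 → r7=0x01
body[1] add  r6, r3, r4 → r6=0x19
body[2] sub  r5, r3, #22 → r5=0xa4
body[3] sub  r5, r1, #1 → r5=0x77
body[4] add  r3, r2, #16 → r3=0x11
epilogue: pop r3=0xba, sp=0xbb
prologue pushed ['r3'] at ['0xba']

MEM = 0xba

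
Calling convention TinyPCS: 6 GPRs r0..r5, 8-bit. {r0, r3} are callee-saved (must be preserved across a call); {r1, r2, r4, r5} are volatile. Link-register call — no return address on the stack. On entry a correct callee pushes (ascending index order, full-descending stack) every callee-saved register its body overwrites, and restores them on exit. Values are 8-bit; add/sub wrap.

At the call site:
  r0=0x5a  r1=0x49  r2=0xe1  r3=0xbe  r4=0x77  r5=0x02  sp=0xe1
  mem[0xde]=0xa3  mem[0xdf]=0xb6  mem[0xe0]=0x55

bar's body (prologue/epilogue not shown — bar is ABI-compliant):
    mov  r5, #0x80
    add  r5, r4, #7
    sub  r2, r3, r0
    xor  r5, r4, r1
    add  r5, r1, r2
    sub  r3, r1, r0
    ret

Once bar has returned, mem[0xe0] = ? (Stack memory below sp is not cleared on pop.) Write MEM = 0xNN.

prologue: push r3 -> mem[0xe0]=0xbe, sp=0xe0
body[0] mov  r5, #0x80 -> r5=0x80
body[1] add  r5, r4, #7 -> r5=0x7e
body[2] sub  r2, r3, r0 -> r2=0x64
body[3] xor  r5, r4, r1 -> r5=0x3e
body[4] add  r5, r1, r2 -> r5=0xad
body[5] sub  r3, r1, r0 -> r3=0xef
epilogue: pop r3=0xbe, sp=0xe1
prologue pushed ['r3'] at ['0xe0']

MEM = 0xbe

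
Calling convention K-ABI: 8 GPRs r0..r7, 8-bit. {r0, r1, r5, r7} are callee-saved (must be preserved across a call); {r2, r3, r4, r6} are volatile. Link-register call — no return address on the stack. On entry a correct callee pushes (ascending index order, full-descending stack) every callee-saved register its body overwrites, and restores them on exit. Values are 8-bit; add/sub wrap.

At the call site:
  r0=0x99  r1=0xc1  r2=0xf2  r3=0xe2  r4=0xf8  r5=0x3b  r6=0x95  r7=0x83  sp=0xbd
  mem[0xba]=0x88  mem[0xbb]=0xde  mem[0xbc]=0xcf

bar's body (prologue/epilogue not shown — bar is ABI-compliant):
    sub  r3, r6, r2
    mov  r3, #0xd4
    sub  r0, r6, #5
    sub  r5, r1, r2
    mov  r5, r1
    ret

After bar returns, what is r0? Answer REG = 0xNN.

REG = 0x99

prologue: push r0 → mem[0xbc]=0x99, sp=0xbc
prologue: push r5 → mem[0xbb]=0x3b, sp=0xbb
body[0] sub  r3, r6, r2 → r3=0xa3
body[1] mov  r3, #0xd4 → r3=0xd4
body[2] sub  r0, r6, #5 → r0=0x90
body[3] sub  r5, r1, r2 → r5=0xcf
body[4] mov  r5, r1 → r5=0xc1
epilogue: pop r5=0x3b, sp=0xbc
epilogue: pop r0=0x99, sp=0xbd
r0 is callee-saved → restored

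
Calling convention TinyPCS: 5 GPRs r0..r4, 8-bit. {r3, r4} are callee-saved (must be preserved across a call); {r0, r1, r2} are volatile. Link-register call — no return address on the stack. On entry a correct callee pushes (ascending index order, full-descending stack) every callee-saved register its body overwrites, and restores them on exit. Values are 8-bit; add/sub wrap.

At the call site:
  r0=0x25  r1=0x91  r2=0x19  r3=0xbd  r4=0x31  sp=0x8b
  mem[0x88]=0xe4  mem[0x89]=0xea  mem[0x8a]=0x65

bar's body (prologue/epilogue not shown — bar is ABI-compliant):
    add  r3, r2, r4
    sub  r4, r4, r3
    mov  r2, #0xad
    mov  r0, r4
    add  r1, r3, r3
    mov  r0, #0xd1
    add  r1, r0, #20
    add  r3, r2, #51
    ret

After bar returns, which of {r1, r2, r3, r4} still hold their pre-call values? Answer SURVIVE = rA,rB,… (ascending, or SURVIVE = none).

prologue: push r3 -> mem[0x8a]=0xbd, sp=0x8a
prologue: push r4 -> mem[0x89]=0x31, sp=0x89
body[0] add  r3, r2, r4 -> r3=0x4a
body[1] sub  r4, r4, r3 -> r4=0xe7
body[2] mov  r2, #0xad -> r2=0xad
body[3] mov  r0, r4 -> r0=0xe7
body[4] add  r1, r3, r3 -> r1=0x94
body[5] mov  r0, #0xd1 -> r0=0xd1
body[6] add  r1, r0, #20 -> r1=0xe5
body[7] add  r3, r2, #51 -> r3=0xe0
epilogue: pop r4=0x31, sp=0x8a
epilogue: pop r3=0xbd, sp=0x8b
r1: caller-saved, written=True
r2: caller-saved, written=True
r3: callee-saved, written=True
r4: callee-saved, written=True

SURVIVE = r3,r4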